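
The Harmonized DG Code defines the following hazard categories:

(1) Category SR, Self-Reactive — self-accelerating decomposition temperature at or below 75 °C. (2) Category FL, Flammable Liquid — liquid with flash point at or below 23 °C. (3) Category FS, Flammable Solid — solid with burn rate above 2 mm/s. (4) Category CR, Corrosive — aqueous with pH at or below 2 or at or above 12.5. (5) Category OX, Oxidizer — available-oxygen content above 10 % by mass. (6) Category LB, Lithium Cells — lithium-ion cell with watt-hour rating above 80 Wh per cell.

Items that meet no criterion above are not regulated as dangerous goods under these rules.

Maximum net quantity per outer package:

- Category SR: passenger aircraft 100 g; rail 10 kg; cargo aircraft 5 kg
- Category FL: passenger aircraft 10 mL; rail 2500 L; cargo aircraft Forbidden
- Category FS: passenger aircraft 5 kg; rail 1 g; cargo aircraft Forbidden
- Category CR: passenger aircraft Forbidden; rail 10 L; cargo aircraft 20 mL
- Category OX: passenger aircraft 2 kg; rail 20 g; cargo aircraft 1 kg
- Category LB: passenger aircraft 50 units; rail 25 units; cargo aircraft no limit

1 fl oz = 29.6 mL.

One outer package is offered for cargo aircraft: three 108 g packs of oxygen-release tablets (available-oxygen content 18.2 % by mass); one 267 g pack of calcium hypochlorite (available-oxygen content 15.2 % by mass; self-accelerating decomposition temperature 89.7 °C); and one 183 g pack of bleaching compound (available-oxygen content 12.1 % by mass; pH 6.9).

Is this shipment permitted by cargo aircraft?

With available-oxygen content 18.2 % by mass (> 10 % by mass), the oxygen-release tablets fall in Category OX.
Available-oxygen content 15.2 % by mass meets the Category OX criterion (Oxidizer), so the calcium hypochlorite is Category OX.
Bleaching compound: available-oxygen content 12.1 % by mass > 10 % by mass → Category OX (Oxidizer).
Total Category OX: (three 108 g packs = 324 g) + 267 g + 183 g = 774 g.
That is within the Category OX cargo aircraft limit of 1 kg.

Yes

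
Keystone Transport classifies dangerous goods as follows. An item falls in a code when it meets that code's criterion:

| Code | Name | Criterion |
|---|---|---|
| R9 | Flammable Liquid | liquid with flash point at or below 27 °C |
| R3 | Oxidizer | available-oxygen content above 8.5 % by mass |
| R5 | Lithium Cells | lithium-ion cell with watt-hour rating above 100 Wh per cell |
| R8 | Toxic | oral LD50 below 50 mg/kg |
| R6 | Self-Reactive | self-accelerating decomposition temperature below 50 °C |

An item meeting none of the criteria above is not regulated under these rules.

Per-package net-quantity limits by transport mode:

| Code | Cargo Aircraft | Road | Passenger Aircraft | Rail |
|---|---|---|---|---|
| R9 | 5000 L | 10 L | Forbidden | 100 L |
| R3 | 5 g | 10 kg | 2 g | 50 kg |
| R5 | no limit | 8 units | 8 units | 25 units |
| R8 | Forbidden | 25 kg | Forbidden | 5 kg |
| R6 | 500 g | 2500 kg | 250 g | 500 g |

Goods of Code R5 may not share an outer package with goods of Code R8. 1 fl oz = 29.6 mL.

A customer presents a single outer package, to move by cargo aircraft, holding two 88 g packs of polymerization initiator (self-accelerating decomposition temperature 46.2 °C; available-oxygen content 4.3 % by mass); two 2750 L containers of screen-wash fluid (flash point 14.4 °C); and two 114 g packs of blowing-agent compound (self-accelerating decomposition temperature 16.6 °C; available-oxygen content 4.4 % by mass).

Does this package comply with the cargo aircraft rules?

No

With self-accelerating decomposition temperature 46.2 °C (< 50 °C), the polymerization initiator falls in Code R6.
Flash point 14.4 °C meets the Code R9 criterion (Flammable Liquid), so the screen-wash fluid is Code R9.
The blowing-agent compound has self-accelerating decomposition temperature 16.6 °C, which is < 50 °C, so it is Code R6 (Self-Reactive).
Total Code R6: (two 88 g packs = 176 g) + (two 114 g packs = 228 g) = 404 g.
404 g is within the cargo aircraft limit of 500 g for Code R6.
Code R9 quantity: two 2750 L containers = 5500 L.
5500 L exceeds the cargo aircraft limit of 5000 L for Code R9.
The segregation rule (Code R5 with Code R8) does not apply to Code R6 with Code R9.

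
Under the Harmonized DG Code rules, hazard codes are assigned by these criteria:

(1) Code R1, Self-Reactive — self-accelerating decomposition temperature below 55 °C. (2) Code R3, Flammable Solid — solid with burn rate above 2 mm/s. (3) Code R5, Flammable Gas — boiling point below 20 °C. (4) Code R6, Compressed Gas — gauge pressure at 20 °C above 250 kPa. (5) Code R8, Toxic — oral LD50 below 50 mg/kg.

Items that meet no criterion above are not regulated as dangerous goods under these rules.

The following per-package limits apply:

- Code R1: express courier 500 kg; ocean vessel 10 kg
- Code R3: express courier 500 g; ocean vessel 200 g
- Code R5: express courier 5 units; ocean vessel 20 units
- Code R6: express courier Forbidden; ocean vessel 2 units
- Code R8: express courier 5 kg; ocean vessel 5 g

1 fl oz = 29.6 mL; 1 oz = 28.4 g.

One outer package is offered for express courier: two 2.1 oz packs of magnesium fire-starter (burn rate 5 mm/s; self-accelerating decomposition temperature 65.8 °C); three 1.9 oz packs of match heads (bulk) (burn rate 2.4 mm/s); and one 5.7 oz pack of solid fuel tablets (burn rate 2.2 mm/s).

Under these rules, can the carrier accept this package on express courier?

Magnesium fire-starter: burn rate 5 mm/s > 2 mm/s → Code R3 (Flammable Solid).
Match heads (bulk): burn rate 2.4 mm/s > 2 mm/s → Code R3 (Flammable Solid).
Solid fuel tablets: burn rate 2.2 mm/s > 2 mm/s → Code R3 (Flammable Solid).
Total Code R3: (two 2.1 oz packs = 119.28 g) + (three 1.9 oz packs = 161.88 g) + (one 5.7 oz pack = 161.88 g) = 443.04 g.
That is within the Code R3 express courier limit of 500 g.

Yes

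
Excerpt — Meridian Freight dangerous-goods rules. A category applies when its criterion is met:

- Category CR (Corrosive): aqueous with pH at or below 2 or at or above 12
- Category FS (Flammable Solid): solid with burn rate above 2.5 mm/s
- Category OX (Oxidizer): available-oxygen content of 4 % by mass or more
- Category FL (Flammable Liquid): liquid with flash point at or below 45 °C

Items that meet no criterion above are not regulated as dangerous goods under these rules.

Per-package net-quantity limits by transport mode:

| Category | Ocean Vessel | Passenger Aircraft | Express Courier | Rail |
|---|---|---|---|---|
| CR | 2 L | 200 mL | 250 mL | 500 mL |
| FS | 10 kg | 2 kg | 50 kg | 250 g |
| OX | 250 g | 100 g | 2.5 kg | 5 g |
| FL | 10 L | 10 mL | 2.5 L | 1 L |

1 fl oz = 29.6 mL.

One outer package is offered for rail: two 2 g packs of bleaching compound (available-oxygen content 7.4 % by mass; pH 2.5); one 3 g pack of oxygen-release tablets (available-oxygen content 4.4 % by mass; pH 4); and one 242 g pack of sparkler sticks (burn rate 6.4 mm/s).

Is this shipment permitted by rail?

With available-oxygen content 7.4 % by mass (≥ 4 % by mass), the bleaching compound falls in Category OX.
Available-oxygen content 4.4 % by mass meets the Category OX criterion (Oxidizer), so the oxygen-release tablets are Category OX.
The sparkler sticks have burn rate 6.4 mm/s, which is > 2.5 mm/s, so they are Category FS (Flammable Solid).
Total Category OX: (two 2 g packs = 4 g) + 3 g = 7 g.
7 g exceeds the rail limit of 5 g for Category OX.
Category FS quantity: 242 g.
242 g is within the rail limit of 250 g for Category FS.

No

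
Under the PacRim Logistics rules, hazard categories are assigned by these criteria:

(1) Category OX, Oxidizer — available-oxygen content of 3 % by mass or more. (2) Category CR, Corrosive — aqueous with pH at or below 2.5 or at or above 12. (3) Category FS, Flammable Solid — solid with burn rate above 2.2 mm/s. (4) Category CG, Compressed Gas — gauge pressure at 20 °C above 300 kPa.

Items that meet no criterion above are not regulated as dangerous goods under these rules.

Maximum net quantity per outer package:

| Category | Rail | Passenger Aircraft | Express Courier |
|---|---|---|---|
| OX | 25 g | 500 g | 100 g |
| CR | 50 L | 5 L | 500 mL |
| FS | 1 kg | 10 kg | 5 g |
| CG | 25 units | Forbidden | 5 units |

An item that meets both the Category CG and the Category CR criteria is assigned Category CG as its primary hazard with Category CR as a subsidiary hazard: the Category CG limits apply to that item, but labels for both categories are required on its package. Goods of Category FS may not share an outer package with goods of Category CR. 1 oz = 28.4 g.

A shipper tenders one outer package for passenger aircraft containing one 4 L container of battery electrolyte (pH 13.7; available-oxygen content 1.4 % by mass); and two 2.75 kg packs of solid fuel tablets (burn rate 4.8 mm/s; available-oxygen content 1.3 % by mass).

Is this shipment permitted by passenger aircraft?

pH 13.7 meets the Category CR criterion (Corrosive), so the battery electrolyte is Category CR.
With burn rate 4.8 mm/s (> 2.2 mm/s), the solid fuel tablets fall in Category FS.
Category FS quantity: two 2.75 kg packs = 5.5 kg.
5.5 kg ≤ 10 kg (passenger aircraft limit, Category FS) — within limit.
Category CR quantity: 4 L.
That is within the Category CR passenger aircraft limit of 5 L.
Category FS and Category CR may not share an outer package.

No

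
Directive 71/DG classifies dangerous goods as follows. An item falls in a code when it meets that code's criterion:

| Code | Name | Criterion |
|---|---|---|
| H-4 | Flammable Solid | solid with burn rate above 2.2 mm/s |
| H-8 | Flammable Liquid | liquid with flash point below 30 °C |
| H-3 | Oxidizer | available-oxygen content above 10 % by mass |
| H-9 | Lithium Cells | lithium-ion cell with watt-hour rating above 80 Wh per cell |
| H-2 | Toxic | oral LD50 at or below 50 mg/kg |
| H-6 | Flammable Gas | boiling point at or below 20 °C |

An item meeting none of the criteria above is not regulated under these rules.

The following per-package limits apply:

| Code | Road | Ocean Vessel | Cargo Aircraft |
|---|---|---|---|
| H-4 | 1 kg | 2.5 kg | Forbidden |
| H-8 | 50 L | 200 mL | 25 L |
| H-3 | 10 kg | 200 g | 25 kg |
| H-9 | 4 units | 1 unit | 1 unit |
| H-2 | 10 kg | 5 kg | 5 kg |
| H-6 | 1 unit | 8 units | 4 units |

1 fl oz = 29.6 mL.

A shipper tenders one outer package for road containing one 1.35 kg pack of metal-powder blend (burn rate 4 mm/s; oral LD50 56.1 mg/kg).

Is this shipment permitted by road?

No

Metal-powder blend: burn rate 4 mm/s > 2.2 mm/s → Code H-4 (Flammable Solid).
Code H-4 quantity: 1.35 kg.
That exceeds the Code H-4 road limit of 1 kg.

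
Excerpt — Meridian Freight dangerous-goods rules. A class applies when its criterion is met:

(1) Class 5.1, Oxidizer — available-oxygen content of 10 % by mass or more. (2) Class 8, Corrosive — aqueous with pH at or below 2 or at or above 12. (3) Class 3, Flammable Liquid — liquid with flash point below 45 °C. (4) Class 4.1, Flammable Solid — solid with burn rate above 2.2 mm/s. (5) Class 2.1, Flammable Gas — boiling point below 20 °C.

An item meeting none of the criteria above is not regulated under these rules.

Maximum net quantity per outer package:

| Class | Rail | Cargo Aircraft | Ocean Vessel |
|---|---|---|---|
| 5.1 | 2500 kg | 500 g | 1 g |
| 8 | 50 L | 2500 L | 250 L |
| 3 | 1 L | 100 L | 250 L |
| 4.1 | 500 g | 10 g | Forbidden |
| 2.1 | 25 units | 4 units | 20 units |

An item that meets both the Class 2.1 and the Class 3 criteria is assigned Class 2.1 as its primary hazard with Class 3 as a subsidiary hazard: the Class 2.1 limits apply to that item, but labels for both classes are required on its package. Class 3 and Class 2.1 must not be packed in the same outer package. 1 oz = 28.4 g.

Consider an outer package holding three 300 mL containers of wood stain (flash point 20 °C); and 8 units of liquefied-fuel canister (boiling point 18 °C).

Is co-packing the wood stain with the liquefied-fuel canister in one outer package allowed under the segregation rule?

Flash point 20 °C meets the Class 3 criterion (Flammable Liquid), so the wood stain is Class 3.
With boiling point 18 °C (< 20 °C), the liquefied-fuel canister falls in Class 2.1.
Class 3 and Class 2.1 may not share an outer package.

No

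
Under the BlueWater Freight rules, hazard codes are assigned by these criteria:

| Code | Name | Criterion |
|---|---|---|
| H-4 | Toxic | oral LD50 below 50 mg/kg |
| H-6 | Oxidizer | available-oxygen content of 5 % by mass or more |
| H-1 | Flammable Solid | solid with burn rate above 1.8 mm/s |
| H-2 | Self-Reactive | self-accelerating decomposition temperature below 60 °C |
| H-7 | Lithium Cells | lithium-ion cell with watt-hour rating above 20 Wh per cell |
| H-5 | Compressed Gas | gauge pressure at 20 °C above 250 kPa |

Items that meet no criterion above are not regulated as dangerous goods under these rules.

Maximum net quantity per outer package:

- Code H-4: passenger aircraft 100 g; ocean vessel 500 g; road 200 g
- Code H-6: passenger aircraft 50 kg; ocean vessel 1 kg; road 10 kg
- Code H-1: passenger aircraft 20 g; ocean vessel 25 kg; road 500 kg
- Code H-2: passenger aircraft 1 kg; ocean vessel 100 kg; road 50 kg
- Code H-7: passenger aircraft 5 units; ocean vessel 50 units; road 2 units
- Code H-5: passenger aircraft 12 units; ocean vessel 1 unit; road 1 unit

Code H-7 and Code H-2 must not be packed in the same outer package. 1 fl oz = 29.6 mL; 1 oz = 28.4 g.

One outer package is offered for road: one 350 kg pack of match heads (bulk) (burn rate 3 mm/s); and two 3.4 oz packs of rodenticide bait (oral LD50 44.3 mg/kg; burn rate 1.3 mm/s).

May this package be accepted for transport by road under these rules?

Yes

Burn rate 3 mm/s meets the Code H-1 criterion (Flammable Solid), so the match heads (bulk) are Code H-1.
Oral LD50 44.3 mg/kg meets the Code H-4 criterion (Toxic), so the rodenticide bait is Code H-4.
Code H-4 quantity: two 3.4 oz packs = 193.12 g.
193.12 g ≤ 200 g (road limit, Code H-4) — within limit.
Code H-1 quantity: 350 kg.
That is within the Code H-1 road limit of 500 kg.
The segregation rule (Code H-7 with Code H-2) does not apply to Code H-4 with Code H-1.
Every hazard code is within its road limit and no segregation rule is violated.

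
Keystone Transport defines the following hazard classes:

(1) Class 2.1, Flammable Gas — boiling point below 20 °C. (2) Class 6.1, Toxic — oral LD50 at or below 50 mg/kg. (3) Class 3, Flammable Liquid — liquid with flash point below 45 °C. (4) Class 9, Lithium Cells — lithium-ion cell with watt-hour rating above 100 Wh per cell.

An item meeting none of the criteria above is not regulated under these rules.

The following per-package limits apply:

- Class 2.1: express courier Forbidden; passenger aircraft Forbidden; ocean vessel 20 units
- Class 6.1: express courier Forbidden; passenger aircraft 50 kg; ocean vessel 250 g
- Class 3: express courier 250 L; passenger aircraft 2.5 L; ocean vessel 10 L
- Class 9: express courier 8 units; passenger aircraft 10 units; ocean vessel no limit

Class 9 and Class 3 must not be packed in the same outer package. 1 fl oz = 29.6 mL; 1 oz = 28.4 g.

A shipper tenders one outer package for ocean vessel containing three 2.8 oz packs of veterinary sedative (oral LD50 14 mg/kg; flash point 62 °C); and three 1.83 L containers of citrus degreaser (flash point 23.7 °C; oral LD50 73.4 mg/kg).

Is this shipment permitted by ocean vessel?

Veterinary sedative: oral LD50 14 mg/kg ≤ 50 mg/kg → Class 6.1 (Toxic).
The citrus degreaser has flash point 23.7 °C, which is < 45 °C, so it is Class 3 (Flammable Liquid).
Class 6.1 quantity: three 2.8 oz packs = 238.56 g.
238.56 g is within the ocean vessel limit of 250 g for Class 6.1.
Class 3 quantity: three 1.83 L containers = 5.49 L.
That is within the Class 3 ocean vessel limit of 10 L.
The segregation rule (Class 9 with Class 3) does not apply to Class 6.1 with Class 3.
Every hazard class is within its ocean vessel limit and no segregation rule is violated.

Yes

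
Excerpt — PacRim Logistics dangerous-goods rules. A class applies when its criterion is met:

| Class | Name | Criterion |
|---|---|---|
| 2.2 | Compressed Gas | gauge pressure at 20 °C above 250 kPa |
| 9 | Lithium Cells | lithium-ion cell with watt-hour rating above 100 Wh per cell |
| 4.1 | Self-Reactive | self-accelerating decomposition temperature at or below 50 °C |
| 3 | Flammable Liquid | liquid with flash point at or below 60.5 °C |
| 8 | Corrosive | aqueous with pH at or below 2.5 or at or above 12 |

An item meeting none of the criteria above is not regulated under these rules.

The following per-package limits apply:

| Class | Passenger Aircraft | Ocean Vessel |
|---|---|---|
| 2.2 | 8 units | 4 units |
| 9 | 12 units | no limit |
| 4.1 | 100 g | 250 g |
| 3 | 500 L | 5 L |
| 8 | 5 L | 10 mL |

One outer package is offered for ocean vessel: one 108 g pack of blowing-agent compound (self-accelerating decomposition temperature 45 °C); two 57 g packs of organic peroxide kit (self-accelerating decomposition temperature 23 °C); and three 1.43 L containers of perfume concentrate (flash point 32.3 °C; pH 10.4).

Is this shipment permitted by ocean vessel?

The blowing-agent compound has self-accelerating decomposition temperature 45 °C, which is ≤ 50 °C, so it is Class 4.1 (Self-Reactive).
The organic peroxide kit has self-accelerating decomposition temperature 23 °C, which is ≤ 50 °C, so it is Class 4.1 (Self-Reactive).
Flash point 32.3 °C meets the Class 3 criterion (Flammable Liquid), so the perfume concentrate is Class 3.
Class 3 quantity: three 1.43 L containers = 4.29 L.
4.29 L ≤ 5 L (ocean vessel limit, Class 3) — within limit.
Total Class 4.1: 108 g + (two 57 g packs = 114 g) = 222 g.
222 g ≤ 250 g (ocean vessel limit, Class 4.1) — within limit.
Every hazard class is within its ocean vessel limit and no segregation rule is violated.

Yes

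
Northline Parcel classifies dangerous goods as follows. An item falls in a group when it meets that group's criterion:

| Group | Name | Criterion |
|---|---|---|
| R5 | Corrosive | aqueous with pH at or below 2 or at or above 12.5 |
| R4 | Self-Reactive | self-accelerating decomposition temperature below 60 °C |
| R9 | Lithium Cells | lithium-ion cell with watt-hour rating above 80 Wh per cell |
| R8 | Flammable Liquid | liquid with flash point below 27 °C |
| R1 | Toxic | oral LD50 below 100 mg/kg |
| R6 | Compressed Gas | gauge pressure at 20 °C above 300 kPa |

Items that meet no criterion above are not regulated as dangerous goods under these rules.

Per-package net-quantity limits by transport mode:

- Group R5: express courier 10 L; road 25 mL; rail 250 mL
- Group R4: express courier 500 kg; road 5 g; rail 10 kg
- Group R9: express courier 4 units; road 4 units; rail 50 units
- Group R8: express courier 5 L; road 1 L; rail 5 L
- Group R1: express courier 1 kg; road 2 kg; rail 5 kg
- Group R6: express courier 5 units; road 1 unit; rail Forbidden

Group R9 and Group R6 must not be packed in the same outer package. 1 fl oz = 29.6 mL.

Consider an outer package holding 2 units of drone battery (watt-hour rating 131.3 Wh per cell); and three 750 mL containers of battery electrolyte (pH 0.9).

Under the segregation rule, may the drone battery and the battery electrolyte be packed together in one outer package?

Drone battery: watt-hour rating 131.3 Wh per cell > 80 Wh per cell → Group R9 (Lithium Cells).
pH 0.9 meets the Group R5 criterion (Corrosive), so the battery electrolyte is Group R5.
No segregation rule bars Group R9 with Group R5.

Yes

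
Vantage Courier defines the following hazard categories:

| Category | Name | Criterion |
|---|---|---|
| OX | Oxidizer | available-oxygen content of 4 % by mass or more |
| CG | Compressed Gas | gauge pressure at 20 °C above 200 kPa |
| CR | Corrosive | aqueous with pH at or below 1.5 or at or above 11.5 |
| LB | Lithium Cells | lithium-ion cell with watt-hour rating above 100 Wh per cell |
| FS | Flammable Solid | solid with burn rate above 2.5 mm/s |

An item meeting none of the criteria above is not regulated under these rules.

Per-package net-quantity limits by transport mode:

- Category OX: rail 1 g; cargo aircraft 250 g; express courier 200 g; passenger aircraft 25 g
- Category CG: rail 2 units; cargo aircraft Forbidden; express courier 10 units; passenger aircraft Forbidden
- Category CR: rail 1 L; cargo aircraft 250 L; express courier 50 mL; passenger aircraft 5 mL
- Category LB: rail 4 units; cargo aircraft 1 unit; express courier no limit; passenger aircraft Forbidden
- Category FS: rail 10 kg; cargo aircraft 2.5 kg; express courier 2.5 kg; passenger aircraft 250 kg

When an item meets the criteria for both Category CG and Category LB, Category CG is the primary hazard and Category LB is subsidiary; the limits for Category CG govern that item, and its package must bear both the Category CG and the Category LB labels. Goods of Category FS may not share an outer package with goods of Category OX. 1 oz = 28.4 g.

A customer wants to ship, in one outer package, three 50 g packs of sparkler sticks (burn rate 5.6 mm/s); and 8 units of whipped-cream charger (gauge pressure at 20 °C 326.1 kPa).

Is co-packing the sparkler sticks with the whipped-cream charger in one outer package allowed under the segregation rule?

Yes

The sparkler sticks have burn rate 5.6 mm/s, which is > 2.5 mm/s, so they are Category FS (Flammable Solid).
With gauge pressure at 20 °C 326.1 kPa (> 200 kPa), the whipped-cream charger falls in Category CG.
No segregation rule bars Category FS with Category CG.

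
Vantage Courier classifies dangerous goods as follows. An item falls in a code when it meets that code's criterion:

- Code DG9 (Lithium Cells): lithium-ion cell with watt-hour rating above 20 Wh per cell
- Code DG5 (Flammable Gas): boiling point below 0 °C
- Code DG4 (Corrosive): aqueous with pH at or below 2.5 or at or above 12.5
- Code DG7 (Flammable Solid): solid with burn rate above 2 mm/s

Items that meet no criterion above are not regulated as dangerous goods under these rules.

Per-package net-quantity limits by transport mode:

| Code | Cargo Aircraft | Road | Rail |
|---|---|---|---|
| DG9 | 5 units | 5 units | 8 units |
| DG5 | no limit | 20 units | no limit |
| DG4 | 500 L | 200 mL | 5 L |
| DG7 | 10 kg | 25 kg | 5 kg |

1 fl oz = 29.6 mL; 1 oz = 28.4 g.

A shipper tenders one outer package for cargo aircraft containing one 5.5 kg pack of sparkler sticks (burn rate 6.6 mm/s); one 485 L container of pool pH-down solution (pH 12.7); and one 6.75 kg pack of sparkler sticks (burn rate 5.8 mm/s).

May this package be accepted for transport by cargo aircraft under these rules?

No

Sparkler sticks: burn rate 6.6 mm/s > 2 mm/s → Code DG7 (Flammable Solid).
Pool pH-down solution: pH 12.7 ≥ 12.5 → Code DG4 (Corrosive).
Burn rate 5.8 mm/s meets the Code DG7 criterion (Flammable Solid), so the sparkler sticks are Code DG7.
Code DG7 net quantity: 5.5 kg + 6.75 kg = 12.25 kg.
12.25 kg exceeds the cargo aircraft limit of 10 kg for Code DG7.
Code DG4 quantity: 485 L.
485 L is within the cargo aircraft limit of 500 L for Code DG4.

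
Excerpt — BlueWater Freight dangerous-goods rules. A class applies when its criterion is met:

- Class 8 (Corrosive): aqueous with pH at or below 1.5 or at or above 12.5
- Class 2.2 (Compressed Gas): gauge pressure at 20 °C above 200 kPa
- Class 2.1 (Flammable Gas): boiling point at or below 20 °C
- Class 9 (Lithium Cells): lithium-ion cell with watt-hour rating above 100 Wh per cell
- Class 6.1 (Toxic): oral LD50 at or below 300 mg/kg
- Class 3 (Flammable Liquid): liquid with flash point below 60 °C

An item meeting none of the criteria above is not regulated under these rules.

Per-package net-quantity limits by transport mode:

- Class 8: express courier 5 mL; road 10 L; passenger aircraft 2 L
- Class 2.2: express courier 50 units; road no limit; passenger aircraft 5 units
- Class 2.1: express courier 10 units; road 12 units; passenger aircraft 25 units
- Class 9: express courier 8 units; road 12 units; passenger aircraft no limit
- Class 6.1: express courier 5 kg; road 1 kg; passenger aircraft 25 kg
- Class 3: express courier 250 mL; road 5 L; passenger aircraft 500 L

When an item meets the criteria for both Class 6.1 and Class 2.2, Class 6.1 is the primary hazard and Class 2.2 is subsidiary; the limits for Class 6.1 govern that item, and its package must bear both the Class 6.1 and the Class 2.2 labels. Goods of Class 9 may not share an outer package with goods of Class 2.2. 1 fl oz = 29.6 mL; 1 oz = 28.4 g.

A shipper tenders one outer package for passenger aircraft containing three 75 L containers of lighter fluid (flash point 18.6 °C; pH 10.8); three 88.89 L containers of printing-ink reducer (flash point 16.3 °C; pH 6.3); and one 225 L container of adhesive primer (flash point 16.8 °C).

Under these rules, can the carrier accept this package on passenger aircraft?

Lighter fluid: flash point 18.6 °C < 60 °C → Class 3 (Flammable Liquid).
The printing-ink reducer has flash point 16.3 °C, which is < 60 °C, so it is Class 3 (Flammable Liquid).
The adhesive primer has flash point 16.8 °C, which is < 60 °C, so it is Class 3 (Flammable Liquid).
Total Class 3: (three 75 L containers = 225 L) + (three 88.89 L containers = 266.67 L) + 225 L = 716.67 L.
716.67 L > 500 L (passenger aircraft limit, Class 3) — over the limit.

No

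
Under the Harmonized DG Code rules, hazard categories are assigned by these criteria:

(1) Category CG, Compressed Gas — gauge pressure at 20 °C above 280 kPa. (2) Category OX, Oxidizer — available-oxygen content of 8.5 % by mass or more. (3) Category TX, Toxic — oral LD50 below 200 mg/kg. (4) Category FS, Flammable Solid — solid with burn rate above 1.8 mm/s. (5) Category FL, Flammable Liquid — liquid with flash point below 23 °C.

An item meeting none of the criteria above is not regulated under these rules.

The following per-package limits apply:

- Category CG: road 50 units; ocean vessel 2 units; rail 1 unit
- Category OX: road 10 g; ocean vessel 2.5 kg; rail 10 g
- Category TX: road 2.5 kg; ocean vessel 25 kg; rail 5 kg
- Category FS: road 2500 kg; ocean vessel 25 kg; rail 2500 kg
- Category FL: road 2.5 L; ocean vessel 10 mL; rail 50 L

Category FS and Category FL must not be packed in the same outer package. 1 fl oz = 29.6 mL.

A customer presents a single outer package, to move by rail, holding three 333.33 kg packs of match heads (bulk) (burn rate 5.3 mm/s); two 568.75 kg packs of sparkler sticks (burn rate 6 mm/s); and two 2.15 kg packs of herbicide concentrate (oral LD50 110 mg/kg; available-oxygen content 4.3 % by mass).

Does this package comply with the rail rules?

Yes

Match heads (bulk): burn rate 5.3 mm/s > 1.8 mm/s → Category FS (Flammable Solid).
Sparkler sticks: burn rate 6 mm/s > 1.8 mm/s → Category FS (Flammable Solid).
Oral LD50 110 mg/kg meets the Category TX criterion (Toxic), so the herbicide concentrate is Category TX.
Total Category FS: (three 333.33 kg packs = 999.99 kg) + (two 568.75 kg packs = 1137.5 kg) = 2137.49 kg.
2137.49 kg ≤ 2500 kg (rail limit, Category FS) — within limit.
Category TX quantity: two 2.15 kg packs = 4.3 kg.
That is within the Category TX rail limit of 5 kg.
The segregation rule (Category FS with Category FL) does not apply to Category FS with Category TX.
Every hazard category is within its rail limit and no segregation rule is violated.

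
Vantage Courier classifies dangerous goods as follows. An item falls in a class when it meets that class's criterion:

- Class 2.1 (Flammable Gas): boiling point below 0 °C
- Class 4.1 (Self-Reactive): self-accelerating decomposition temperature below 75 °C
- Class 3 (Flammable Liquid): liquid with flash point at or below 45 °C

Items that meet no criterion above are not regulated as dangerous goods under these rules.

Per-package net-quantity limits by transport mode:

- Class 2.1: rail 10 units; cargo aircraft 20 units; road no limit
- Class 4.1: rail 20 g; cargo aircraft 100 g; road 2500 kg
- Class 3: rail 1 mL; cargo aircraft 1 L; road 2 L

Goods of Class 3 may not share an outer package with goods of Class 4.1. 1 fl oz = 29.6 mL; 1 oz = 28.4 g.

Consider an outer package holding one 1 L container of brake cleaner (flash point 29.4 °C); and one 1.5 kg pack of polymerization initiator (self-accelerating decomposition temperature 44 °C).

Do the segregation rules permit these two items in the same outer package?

No

Brake cleaner: flash point 29.4 °C ≤ 45 °C → Class 3 (Flammable Liquid).
With self-accelerating decomposition temperature 44 °C (< 75 °C), the polymerization initiator falls in Class 4.1.
Class 3 and Class 4.1 may not share an outer package.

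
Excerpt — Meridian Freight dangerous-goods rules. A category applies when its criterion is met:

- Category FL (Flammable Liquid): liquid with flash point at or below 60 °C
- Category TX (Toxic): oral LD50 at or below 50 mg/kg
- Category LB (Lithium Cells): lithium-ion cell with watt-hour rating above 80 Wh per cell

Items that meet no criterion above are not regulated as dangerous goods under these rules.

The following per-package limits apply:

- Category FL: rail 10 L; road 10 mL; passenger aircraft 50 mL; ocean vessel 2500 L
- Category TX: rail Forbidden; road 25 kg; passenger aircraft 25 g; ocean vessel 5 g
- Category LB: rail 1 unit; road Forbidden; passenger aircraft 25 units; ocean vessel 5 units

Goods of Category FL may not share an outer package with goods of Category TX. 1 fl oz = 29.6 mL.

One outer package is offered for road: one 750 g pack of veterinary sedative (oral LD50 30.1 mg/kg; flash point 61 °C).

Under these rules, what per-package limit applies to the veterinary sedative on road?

Veterinary sedative: oral LD50 30.1 mg/kg ≤ 50 mg/kg → Category TX (Toxic).
The road limit for Category TX is 25 kg.

25 kg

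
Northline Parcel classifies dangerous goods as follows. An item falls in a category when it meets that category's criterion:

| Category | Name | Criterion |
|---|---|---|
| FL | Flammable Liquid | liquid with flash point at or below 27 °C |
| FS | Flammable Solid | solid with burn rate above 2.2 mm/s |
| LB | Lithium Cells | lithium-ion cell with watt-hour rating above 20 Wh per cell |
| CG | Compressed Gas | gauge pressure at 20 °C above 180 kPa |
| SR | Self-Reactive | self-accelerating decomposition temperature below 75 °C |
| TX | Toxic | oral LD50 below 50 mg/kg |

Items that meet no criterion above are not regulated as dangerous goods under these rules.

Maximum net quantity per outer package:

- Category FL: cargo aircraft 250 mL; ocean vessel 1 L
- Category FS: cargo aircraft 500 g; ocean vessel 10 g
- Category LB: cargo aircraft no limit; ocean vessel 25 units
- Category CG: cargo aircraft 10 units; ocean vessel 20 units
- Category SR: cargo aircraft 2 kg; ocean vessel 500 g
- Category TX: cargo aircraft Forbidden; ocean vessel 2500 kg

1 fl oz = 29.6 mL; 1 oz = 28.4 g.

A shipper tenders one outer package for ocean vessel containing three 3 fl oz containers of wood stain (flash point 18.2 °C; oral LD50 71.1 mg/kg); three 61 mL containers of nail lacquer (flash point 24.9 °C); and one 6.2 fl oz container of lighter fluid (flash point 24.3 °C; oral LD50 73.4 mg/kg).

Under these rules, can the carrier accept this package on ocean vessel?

Yes

Flash point 18.2 °C meets the Category FL criterion (Flammable Liquid), so the wood stain is Category FL.
The nail lacquer has flash point 24.9 °C, which is ≤ 27 °C, so it is Category FL (Flammable Liquid).
With flash point 24.3 °C (≤ 27 °C), the lighter fluid falls in Category FL.
Total Category FL: (three 3 fl oz containers = 266.4 mL) + (three 61 mL containers = 183 mL) + (one 6.2 fl oz container = 183.52 mL) = 632.92 mL.
632.92 mL ≤ 1 L (ocean vessel limit, Category FL) — within limit.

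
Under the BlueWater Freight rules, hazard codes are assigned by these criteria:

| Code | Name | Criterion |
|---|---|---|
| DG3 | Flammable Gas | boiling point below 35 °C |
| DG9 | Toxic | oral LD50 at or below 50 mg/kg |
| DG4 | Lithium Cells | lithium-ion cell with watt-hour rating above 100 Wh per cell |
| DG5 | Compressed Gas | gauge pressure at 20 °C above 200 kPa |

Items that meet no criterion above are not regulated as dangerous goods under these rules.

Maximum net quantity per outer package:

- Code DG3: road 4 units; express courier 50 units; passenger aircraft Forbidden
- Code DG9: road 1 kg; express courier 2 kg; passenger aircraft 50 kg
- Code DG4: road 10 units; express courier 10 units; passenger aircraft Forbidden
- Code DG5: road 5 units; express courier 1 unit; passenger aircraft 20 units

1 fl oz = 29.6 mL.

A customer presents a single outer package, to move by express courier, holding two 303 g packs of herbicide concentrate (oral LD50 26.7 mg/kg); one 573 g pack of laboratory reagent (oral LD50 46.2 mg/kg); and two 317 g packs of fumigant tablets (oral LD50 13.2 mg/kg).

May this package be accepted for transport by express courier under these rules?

Yes

Herbicide concentrate: oral LD50 26.7 mg/kg ≤ 50 mg/kg → Code DG9 (Toxic).
Oral LD50 46.2 mg/kg meets the Code DG9 criterion (Toxic), so the laboratory reagent is Code DG9.
Oral LD50 13.2 mg/kg meets the Code DG9 criterion (Toxic), so the fumigant tablets are Code DG9.
Total Code DG9: (two 303 g packs = 606 g) + 573 g + (two 317 g packs = 634 g) = 1.813 kg.
1.813 kg ≤ 2 kg (express courier limit, Code DG9) — within limit.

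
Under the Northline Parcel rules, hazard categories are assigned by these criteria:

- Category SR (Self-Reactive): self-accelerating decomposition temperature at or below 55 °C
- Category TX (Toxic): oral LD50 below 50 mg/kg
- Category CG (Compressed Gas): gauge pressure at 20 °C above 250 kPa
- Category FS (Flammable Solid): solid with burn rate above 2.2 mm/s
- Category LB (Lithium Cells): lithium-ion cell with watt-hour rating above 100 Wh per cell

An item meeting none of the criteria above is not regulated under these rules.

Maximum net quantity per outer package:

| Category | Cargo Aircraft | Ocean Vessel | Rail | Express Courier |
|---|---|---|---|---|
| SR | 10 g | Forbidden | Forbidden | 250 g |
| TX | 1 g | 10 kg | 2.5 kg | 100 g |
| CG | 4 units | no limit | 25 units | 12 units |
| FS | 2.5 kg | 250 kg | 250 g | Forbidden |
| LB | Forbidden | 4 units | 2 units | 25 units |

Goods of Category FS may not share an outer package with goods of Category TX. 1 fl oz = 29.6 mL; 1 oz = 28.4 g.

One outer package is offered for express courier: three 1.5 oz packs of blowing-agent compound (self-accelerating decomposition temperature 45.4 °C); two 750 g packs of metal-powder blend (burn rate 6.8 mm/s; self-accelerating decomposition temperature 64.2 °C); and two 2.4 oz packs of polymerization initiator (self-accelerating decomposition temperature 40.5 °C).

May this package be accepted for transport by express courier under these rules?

No

The blowing-agent compound has self-accelerating decomposition temperature 45.4 °C, which is ≤ 55 °C, so it is Category SR (Self-Reactive).
With burn rate 6.8 mm/s (> 2.2 mm/s), the metal-powder blend falls in Category FS.
The polymerization initiator has self-accelerating decomposition temperature 40.5 °C, which is ≤ 55 °C, so it is Category SR (Self-Reactive).
Category SR net quantity: (three 1.5 oz packs = 127.8 g) + (two 2.4 oz packs = 136.32 g) = 264.12 g.
264.12 g exceeds the express courier limit of 250 g for Category SR.
Category FS quantity: two 750 g packs = 1.5 kg.
Category FS is Forbidden by express courier.
The segregation rule (Category FS with Category TX) does not apply to Category SR with Category FS.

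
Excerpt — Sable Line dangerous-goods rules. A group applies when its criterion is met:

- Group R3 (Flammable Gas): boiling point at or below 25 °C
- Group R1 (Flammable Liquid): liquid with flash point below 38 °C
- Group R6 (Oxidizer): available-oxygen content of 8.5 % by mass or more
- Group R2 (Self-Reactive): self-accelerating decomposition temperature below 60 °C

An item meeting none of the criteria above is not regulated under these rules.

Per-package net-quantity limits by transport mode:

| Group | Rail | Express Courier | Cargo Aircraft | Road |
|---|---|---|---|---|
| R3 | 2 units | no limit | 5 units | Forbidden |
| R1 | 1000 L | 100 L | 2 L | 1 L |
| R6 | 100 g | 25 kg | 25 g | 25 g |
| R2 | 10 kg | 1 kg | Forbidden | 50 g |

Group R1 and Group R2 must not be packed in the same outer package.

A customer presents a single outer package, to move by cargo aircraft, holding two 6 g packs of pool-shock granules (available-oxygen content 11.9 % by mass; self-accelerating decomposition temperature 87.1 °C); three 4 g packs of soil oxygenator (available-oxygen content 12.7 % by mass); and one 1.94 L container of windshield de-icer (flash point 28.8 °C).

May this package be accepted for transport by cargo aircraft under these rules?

Available-oxygen content 11.9 % by mass meets the Group R6 criterion (Oxidizer), so the pool-shock granules are Group R6.
The soil oxygenator has available-oxygen content 12.7 % by mass, which is ≥ 8.5 % by mass, so it is Group R6 (Oxidizer).
Windshield de-icer: flash point 28.8 °C < 38 °C → Group R1 (Flammable Liquid).
Group R1 quantity: 1.94 L.
1.94 L ≤ 2 L (cargo aircraft limit, Group R1) — within limit.
Total Group R6: (two 6 g packs = 12 g) + (three 4 g packs = 12 g) = 24 g.
That is within the Group R6 cargo aircraft limit of 25 g.
The segregation rule (Group R1 with Group R2) does not apply to Group R1 with Group R6.
Every hazard group is within its cargo aircraft limit and no segregation rule is violated.

Yes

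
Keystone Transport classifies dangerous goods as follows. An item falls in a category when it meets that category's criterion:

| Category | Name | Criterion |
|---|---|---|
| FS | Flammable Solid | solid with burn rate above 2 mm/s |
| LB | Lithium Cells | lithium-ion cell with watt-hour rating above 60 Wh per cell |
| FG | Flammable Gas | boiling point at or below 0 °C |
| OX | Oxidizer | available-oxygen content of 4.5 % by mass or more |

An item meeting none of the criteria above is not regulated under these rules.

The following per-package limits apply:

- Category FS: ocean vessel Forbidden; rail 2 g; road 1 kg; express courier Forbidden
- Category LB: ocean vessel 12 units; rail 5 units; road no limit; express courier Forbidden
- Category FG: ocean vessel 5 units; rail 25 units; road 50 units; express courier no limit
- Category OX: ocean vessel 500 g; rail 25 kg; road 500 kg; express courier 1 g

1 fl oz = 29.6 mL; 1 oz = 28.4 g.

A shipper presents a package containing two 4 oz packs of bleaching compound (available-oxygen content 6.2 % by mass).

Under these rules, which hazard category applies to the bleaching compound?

Category OX

With available-oxygen content 6.2 % by mass (≥ 4.5 % by mass), the bleaching compound falls in Category OX.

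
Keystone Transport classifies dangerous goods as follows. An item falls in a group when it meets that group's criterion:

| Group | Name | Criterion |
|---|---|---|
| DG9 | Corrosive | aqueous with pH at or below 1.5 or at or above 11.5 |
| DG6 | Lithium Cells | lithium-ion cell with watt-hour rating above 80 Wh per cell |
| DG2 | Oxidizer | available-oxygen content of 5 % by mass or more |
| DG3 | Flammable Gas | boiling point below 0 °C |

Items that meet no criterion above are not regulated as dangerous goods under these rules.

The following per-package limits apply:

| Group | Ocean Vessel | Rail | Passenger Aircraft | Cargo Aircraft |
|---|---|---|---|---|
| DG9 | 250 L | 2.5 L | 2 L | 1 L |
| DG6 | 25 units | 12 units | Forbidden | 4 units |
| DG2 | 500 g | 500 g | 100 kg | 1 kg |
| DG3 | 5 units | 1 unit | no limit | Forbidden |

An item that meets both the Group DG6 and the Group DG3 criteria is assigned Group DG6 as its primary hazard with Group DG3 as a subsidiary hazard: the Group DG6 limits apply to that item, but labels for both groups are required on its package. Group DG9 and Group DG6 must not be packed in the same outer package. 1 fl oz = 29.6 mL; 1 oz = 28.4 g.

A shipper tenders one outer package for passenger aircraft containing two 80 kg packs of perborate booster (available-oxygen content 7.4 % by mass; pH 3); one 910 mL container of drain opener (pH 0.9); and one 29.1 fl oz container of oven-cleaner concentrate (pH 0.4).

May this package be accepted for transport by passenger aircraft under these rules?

Available-oxygen content 7.4 % by mass meets the Group DG2 criterion (Oxidizer), so the perborate booster is Group DG2.
pH 0.9 meets the Group DG9 criterion (Corrosive), so the drain opener is Group DG9.
The oven-cleaner concentrate has pH 0.4, which is ≤ 1.5, so it is Group DG9 (Corrosive).
Group DG9 net quantity: 910 mL + (one 29.1 fl oz container = 861.36 mL) = 1771.36 mL.
1771.36 mL is within the passenger aircraft limit of 2 L for Group DG9.
Group DG2 quantity: two 80 kg packs = 160 kg.
160 kg exceeds the passenger aircraft limit of 100 kg for Group DG2.
The segregation rule (Group DG9 with Group DG6) does not apply to Group DG9 with Group DG2.

No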